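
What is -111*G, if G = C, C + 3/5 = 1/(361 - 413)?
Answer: 17871/260 ≈ 68.735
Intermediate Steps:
C = -161/260 (C = -⅗ + 1/(361 - 413) = -⅗ + 1/(-52) = -⅗ - 1/52 = -161/260 ≈ -0.61923)
G = -161/260 ≈ -0.61923
-111*G = -111*(-161/260) = 17871/260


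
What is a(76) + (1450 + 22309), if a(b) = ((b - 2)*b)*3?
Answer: 40631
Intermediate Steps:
a(b) = 3*b*(-2 + b) (a(b) = ((-2 + b)*b)*3 = (b*(-2 + b))*3 = 3*b*(-2 + b))
a(76) + (1450 + 22309) = 3*76*(-2 + 76) + (1450 + 22309) = 3*76*74 + 23759 = 16872 + 23759 = 40631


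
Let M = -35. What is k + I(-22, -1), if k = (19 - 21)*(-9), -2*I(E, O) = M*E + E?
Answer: -356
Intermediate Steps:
I(E, O) = 17*E (I(E, O) = -(-35*E + E)/2 = -(-17)*E = 17*E)
k = 18 (k = -2*(-9) = 18)
k + I(-22, -1) = 18 + 17*(-22) = 18 - 374 = -356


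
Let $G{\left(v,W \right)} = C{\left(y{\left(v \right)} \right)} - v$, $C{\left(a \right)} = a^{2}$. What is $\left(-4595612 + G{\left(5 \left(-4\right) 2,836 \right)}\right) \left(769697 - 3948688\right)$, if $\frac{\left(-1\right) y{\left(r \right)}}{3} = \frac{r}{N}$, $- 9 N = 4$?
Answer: $14377533583952$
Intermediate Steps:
$N = - \frac{4}{9}$ ($N = \left(- \frac{1}{9}\right) 4 = - \frac{4}{9} \approx -0.44444$)
$y{\left(r \right)} = \frac{27 r}{4}$ ($y{\left(r \right)} = - 3 \frac{r}{- \frac{4}{9}} = - 3 r \left(- \frac{9}{4}\right) = - 3 \left(- \frac{9 r}{4}\right) = \frac{27 r}{4}$)
$G{\left(v,W \right)} = - v + \frac{729 v^{2}}{16}$ ($G{\left(v,W \right)} = \left(\frac{27 v}{4}\right)^{2} - v = \frac{729 v^{2}}{16} - v = - v + \frac{729 v^{2}}{16}$)
$\left(-4595612 + G{\left(5 \left(-4\right) 2,836 \right)}\right) \left(769697 - 3948688\right) = \left(-4595612 + \frac{5 \left(-4\right) 2 \left(-16 + 729 \cdot 5 \left(-4\right) 2\right)}{16}\right) \left(769697 - 3948688\right) = \left(-4595612 + \frac{\left(-20\right) 2 \left(-16 + 729 \left(\left(-20\right) 2\right)\right)}{16}\right) \left(-3178991\right) = \left(-4595612 + \frac{1}{16} \left(-40\right) \left(-16 + 729 \left(-40\right)\right)\right) \left(-3178991\right) = \left(-4595612 + \frac{1}{16} \left(-40\right) \left(-16 - 29160\right)\right) \left(-3178991\right) = \left(-4595612 + \frac{1}{16} \left(-40\right) \left(-29176\right)\right) \left(-3178991\right) = \left(-4595612 + 72940\right) \left(-3178991\right) = \left(-4522672\right) \left(-3178991\right) = 14377533583952$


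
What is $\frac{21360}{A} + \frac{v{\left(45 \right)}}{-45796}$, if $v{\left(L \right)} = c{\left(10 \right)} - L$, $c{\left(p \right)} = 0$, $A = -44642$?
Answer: $- \frac{488096835}{1022212516} \approx -0.47749$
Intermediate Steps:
$v{\left(L \right)} = - L$ ($v{\left(L \right)} = 0 - L = - L$)
$\frac{21360}{A} + \frac{v{\left(45 \right)}}{-45796} = \frac{21360}{-44642} + \frac{\left(-1\right) 45}{-45796} = 21360 \left(- \frac{1}{44642}\right) - - \frac{45}{45796} = - \frac{10680}{22321} + \frac{45}{45796} = - \frac{488096835}{1022212516}$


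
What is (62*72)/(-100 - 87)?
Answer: -4464/187 ≈ -23.872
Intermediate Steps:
(62*72)/(-100 - 87) = 4464/(-187) = 4464*(-1/187) = -4464/187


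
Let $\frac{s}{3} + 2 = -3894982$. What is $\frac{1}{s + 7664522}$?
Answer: $- \frac{1}{4020430} \approx -2.4873 \cdot 10^{-7}$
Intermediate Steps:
$s = -11684952$ ($s = -6 + 3 \left(-3894982\right) = -6 - 11684946 = -11684952$)
$\frac{1}{s + 7664522} = \frac{1}{-11684952 + 7664522} = \frac{1}{-4020430} = - \frac{1}{4020430}$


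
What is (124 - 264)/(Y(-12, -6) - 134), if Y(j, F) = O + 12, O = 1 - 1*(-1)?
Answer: 7/6 ≈ 1.1667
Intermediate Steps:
O = 2 (O = 1 + 1 = 2)
Y(j, F) = 14 (Y(j, F) = 2 + 12 = 14)
(124 - 264)/(Y(-12, -6) - 134) = (124 - 264)/(14 - 134) = -140/(-120) = -140*(-1/120) = 7/6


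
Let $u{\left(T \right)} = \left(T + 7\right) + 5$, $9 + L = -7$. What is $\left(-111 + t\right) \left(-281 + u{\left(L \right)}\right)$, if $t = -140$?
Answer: $71535$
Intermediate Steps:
$L = -16$ ($L = -9 - 7 = -16$)
$u{\left(T \right)} = 12 + T$ ($u{\left(T \right)} = \left(7 + T\right) + 5 = 12 + T$)
$\left(-111 + t\right) \left(-281 + u{\left(L \right)}\right) = \left(-111 - 140\right) \left(-281 + \left(12 - 16\right)\right) = - 251 \left(-281 - 4\right) = \left(-251\right) \left(-285\right) = 71535$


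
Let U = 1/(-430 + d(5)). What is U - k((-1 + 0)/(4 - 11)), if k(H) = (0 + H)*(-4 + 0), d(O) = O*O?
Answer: 1613/2835 ≈ 0.56896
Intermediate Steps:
d(O) = O**2
k(H) = -4*H (k(H) = H*(-4) = -4*H)
U = -1/405 (U = 1/(-430 + 5**2) = 1/(-430 + 25) = 1/(-405) = -1/405 ≈ -0.0024691)
U - k((-1 + 0)/(4 - 11)) = -1/405 - (-4)*(-1 + 0)/(4 - 11) = -1/405 - (-4)*(-1/(-7)) = -1/405 - (-4)*(-1*(-1/7)) = -1/405 - (-4)/7 = -1/405 - 1*(-4/7) = -1/405 + 4/7 = 1613/2835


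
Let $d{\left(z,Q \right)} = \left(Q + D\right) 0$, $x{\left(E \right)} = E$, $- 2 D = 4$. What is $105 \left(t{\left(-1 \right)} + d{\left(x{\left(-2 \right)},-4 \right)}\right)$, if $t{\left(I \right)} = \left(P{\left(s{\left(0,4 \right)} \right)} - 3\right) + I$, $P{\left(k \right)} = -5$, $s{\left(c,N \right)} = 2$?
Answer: $-945$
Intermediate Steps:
$D = -2$ ($D = \left(- \frac{1}{2}\right) 4 = -2$)
$d{\left(z,Q \right)} = 0$ ($d{\left(z,Q \right)} = \left(Q - 2\right) 0 = \left(-2 + Q\right) 0 = 0$)
$t{\left(I \right)} = -8 + I$ ($t{\left(I \right)} = \left(-5 - 3\right) + I = -8 + I$)
$105 \left(t{\left(-1 \right)} + d{\left(x{\left(-2 \right)},-4 \right)}\right) = 105 \left(\left(-8 - 1\right) + 0\right) = 105 \left(-9 + 0\right) = 105 \left(-9\right) = -945$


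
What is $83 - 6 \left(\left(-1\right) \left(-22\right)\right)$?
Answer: $-49$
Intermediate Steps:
$83 - 6 \left(\left(-1\right) \left(-22\right)\right) = 83 - 132 = -49$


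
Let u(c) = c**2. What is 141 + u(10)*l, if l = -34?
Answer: -3259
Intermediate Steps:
141 + u(10)*l = 141 + 10**2*(-34) = 141 + 100*(-34) = 141 - 3400 = -3259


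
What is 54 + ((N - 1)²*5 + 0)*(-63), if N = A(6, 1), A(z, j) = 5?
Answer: -4986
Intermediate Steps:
N = 5
54 + ((N - 1)²*5 + 0)*(-63) = 54 + ((5 - 1)²*5 + 0)*(-63) = 54 + (4²*5 + 0)*(-63) = 54 + (16*5 + 0)*(-63) = 54 + (80 + 0)*(-63) = 54 + 80*(-63) = 54 - 5040 = -4986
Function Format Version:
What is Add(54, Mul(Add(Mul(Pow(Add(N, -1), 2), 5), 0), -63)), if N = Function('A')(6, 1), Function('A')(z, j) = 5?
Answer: -4986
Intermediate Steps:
N = 5
Add(54, Mul(Add(Mul(Pow(Add(N, -1), 2), 5), 0), -63)) = Add(54, Mul(Add(Mul(Pow(Add(5, -1), 2), 5), 0), -63)) = Add(54, Mul(Add(Mul(Pow(4, 2), 5), 0), -63)) = Add(54, Mul(Add(Mul(16, 5), 0), -63)) = Add(54, Mul(Add(80, 0), -63)) = Add(54, Mul(80, -63)) = Add(54, -5040) = -4986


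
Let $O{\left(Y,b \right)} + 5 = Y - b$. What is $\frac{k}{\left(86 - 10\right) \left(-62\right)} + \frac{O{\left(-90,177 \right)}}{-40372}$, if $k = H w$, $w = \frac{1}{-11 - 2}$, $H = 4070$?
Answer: $\frac{22621959}{309128404} \approx 0.07318$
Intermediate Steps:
$O{\left(Y,b \right)} = -5 + Y - b$ ($O{\left(Y,b \right)} = -5 + \left(Y - b\right) = -5 + Y - b$)
$w = - \frac{1}{13}$ ($w = \frac{1}{-13} = - \frac{1}{13} \approx -0.076923$)
$k = - \frac{4070}{13}$ ($k = 4070 \left(- \frac{1}{13}\right) = - \frac{4070}{13} \approx -313.08$)
$\frac{k}{\left(86 - 10\right) \left(-62\right)} + \frac{O{\left(-90,177 \right)}}{-40372} = - \frac{4070}{13 \left(86 - 10\right) \left(-62\right)} + \frac{-5 - 90 - 177}{-40372} = - \frac{4070}{13 \cdot 76 \left(-62\right)} + \left(-5 - 90 - 177\right) \left(- \frac{1}{40372}\right) = - \frac{4070}{13 \left(-4712\right)} - - \frac{68}{10093} = \left(- \frac{4070}{13}\right) \left(- \frac{1}{4712}\right) + \frac{68}{10093} = \frac{2035}{30628} + \frac{68}{10093} = \frac{22621959}{309128404}$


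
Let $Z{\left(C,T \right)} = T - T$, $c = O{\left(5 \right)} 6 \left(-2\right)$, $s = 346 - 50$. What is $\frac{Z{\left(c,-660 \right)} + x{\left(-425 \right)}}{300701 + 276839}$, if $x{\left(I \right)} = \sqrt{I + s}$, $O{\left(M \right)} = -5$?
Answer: $\frac{i \sqrt{129}}{577540} \approx 1.9666 \cdot 10^{-5} i$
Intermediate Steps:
$s = 296$
$c = 60$ ($c = \left(-5\right) 6 \left(-2\right) = \left(-30\right) \left(-2\right) = 60$)
$Z{\left(C,T \right)} = 0$
$x{\left(I \right)} = \sqrt{296 + I}$ ($x{\left(I \right)} = \sqrt{I + 296} = \sqrt{296 + I}$)
$\frac{Z{\left(c,-660 \right)} + x{\left(-425 \right)}}{300701 + 276839} = \frac{0 + \sqrt{296 - 425}}{300701 + 276839} = \frac{0 + \sqrt{-129}}{577540} = \left(0 + i \sqrt{129}\right) \frac{1}{577540} = i \sqrt{129} \cdot \frac{1}{577540} = \frac{i \sqrt{129}}{577540}$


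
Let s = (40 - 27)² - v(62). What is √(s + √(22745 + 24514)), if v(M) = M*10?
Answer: √(-451 + 3*√5251) ≈ 15.284*I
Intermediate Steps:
v(M) = 10*M
s = -451 (s = (40 - 27)² - 10*62 = 13² - 1*620 = 169 - 620 = -451)
√(s + √(22745 + 24514)) = √(-451 + √(22745 + 24514)) = √(-451 + √47259) = √(-451 + 3*√5251)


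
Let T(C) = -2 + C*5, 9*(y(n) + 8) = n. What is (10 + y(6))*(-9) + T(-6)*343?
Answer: -11000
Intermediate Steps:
y(n) = -8 + n/9
T(C) = -2 + 5*C
(10 + y(6))*(-9) + T(-6)*343 = (10 + (-8 + (⅑)*6))*(-9) + (-2 + 5*(-6))*343 = (10 + (-8 + ⅔))*(-9) + (-2 - 30)*343 = (10 - 22/3)*(-9) - 32*343 = (8/3)*(-9) - 10976 = -24 - 10976 = -11000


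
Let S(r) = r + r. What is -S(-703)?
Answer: 1406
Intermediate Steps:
S(r) = 2*r
-S(-703) = -2*(-703) = -1*(-1406) = 1406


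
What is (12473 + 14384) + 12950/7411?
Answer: 199050177/7411 ≈ 26859.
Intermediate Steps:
(12473 + 14384) + 12950/7411 = 26857 + 12950*(1/7411) = 26857 + 12950/7411 = 199050177/7411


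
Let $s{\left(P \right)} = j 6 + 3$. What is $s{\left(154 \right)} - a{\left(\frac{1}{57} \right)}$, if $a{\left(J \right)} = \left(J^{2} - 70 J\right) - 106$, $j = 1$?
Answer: $\frac{377624}{3249} \approx 116.23$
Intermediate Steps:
$s{\left(P \right)} = 9$ ($s{\left(P \right)} = 1 \cdot 6 + 3 = 6 + 3 = 9$)
$a{\left(J \right)} = -106 + J^{2} - 70 J$
$s{\left(154 \right)} - a{\left(\frac{1}{57} \right)} = 9 - \left(-106 + \left(\frac{1}{57}\right)^{2} - \frac{70}{57}\right) = 9 - \left(-106 + \frac{1}{3249} - \frac{70}{57}\right) = 9 - - \frac{348383}{3249} = 9 + \frac{348383}{3249} = \frac{377624}{3249}$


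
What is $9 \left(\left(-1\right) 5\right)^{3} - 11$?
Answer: $-1136$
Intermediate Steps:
$9 \left(\left(-1\right) 5\right)^{3} - 11 = 9 \left(-5\right)^{3} - 11 = 9 \left(-125\right) - 11 = -1125 - 11 = -1136$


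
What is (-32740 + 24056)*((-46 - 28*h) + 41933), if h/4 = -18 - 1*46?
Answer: -425993620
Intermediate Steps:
h = -256 (h = 4*(-18 - 1*46) = 4*(-18 - 46) = 4*(-64) = -256)
(-32740 + 24056)*((-46 - 28*h) + 41933) = (-32740 + 24056)*((-46 - 28*(-256)) + 41933) = -8684*((-46 + 7168) + 41933) = -8684*(7122 + 41933) = -8684*49055 = -425993620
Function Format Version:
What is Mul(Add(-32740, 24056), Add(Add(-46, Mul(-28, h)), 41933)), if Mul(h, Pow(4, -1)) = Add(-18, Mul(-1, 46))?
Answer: -425993620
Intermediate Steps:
h = -256 (h = Mul(4, Add(-18, Mul(-1, 46))) = Mul(4, Add(-18, -46)) = Mul(4, -64) = -256)
Mul(Add(-32740, 24056), Add(Add(-46, Mul(-28, h)), 41933)) = Mul(Add(-32740, 24056), Add(Add(-46, Mul(-28, -256)), 41933)) = Mul(-8684, Add(Add(-46, 7168), 41933)) = Mul(-8684, Add(7122, 41933)) = Mul(-8684, 49055) = -425993620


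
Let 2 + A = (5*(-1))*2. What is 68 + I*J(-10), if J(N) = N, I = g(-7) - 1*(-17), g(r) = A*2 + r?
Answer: 208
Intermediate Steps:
A = -12 (A = -2 + (5*(-1))*2 = -2 - 5*2 = -2 - 10 = -12)
g(r) = -24 + r (g(r) = -12*2 + r = -24 + r)
I = -14 (I = (-24 - 7) - 1*(-17) = -31 + 17 = -14)
68 + I*J(-10) = 68 - 14*(-10) = 68 + 140 = 208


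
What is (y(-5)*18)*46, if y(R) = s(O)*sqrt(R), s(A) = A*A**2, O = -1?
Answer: -828*I*sqrt(5) ≈ -1851.5*I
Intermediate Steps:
s(A) = A**3
y(R) = -sqrt(R) (y(R) = (-1)**3*sqrt(R) = -sqrt(R))
(y(-5)*18)*46 = (-sqrt(-5)*18)*46 = (-I*sqrt(5)*18)*46 = -18*I*sqrt(5)*46 = -828*I*sqrt(5)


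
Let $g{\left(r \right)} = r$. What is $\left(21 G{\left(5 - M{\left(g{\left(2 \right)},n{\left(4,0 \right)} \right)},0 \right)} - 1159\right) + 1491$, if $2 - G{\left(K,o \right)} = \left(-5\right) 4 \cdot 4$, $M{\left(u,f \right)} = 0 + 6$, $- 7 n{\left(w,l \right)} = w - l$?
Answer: $2054$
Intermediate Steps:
$n{\left(w,l \right)} = - \frac{w}{7} + \frac{l}{7}$ ($n{\left(w,l \right)} = - \frac{w - l}{7} = - \frac{w}{7} + \frac{l}{7}$)
$M{\left(u,f \right)} = 6$
$G{\left(K,o \right)} = 82$ ($G{\left(K,o \right)} = 2 - \left(-5\right) 4 \cdot 4 = 2 - \left(-20\right) 4 = 2 - -80 = 2 + 80 = 82$)
$\left(21 G{\left(5 - M{\left(g{\left(2 \right)},n{\left(4,0 \right)} \right)},0 \right)} - 1159\right) + 1491 = \left(21 \cdot 82 - 1159\right) + 1491 = \left(1722 - 1159\right) + 1491 = 563 + 1491 = 2054$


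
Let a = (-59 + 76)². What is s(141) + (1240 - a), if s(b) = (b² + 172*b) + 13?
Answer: 45097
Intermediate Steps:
a = 289 (a = 17² = 289)
s(b) = 13 + b² + 172*b
s(141) + (1240 - a) = (13 + 141² + 172*141) + (1240 - 1*289) = (13 + 19881 + 24252) + (1240 - 289) = 44146 + 951 = 45097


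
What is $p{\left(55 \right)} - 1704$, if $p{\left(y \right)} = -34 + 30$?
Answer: $-1708$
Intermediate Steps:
$p{\left(y \right)} = -4$
$p{\left(55 \right)} - 1704 = -4 - 1704 = -1708$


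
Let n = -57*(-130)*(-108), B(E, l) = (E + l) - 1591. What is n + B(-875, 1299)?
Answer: -801447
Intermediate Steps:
B(E, l) = -1591 + E + l
n = -800280 (n = 7410*(-108) = -800280)
n + B(-875, 1299) = -800280 + (-1591 - 875 + 1299) = -800280 - 1167 = -801447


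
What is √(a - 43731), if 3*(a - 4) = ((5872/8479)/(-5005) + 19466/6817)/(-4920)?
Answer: I*√221464398304288817805079035632549/71166747541890 ≈ 209.11*I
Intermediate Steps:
a = 8539596681875977/2135002426256700 (a = 4 + (((5872/8479)/(-5005) + 19466/6817)/(-4920))/3 = 4 + (((5872*(1/8479))*(-1/5005) + 19466*(1/6817))*(-1/4920))/3 = 4 + (((5872/8479)*(-1/5005) + 19466/6817)*(-1/4920))/3 = 4 + ((-5872/42437395 + 19466/6817)*(-1/4920))/3 = 4 + ((826046301646/289295721715)*(-1/4920))/3 = 4 + (⅓)*(-413023150823/711667475418900) = 4 - 413023150823/2135002426256700 = 8539596681875977/2135002426256700 ≈ 3.9998)
√(a - 43731) = √(8539596681875977/2135002426256700 - 43731) = √(-93357251505949871723/2135002426256700) = I*√221464398304288817805079035632549/71166747541890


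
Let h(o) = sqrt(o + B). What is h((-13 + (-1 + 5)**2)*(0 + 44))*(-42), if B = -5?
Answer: -42*sqrt(127) ≈ -473.32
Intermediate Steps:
h(o) = sqrt(-5 + o) (h(o) = sqrt(o - 5) = sqrt(-5 + o))
h((-13 + (-1 + 5)**2)*(0 + 44))*(-42) = sqrt(-5 + (-13 + (-1 + 5)**2)*(0 + 44))*(-42) = sqrt(-5 + (-13 + 4**2)*44)*(-42) = sqrt(-5 + (-13 + 16)*44)*(-42) = sqrt(-5 + 3*44)*(-42) = sqrt(-5 + 132)*(-42) = sqrt(127)*(-42) = -42*sqrt(127)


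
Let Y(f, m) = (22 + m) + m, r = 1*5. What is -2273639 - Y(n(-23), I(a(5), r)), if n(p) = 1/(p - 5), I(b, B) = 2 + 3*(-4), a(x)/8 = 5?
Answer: -2273641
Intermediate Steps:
a(x) = 40 (a(x) = 8*5 = 40)
r = 5
I(b, B) = -10 (I(b, B) = 2 - 12 = -10)
n(p) = 1/(-5 + p)
Y(f, m) = 22 + 2*m
-2273639 - Y(n(-23), I(a(5), r)) = -2273639 - (22 + 2*(-10)) = -2273639 - (22 - 20) = -2273639 - 1*2 = -2273639 - 2 = -2273641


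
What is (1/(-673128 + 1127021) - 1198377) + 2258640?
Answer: 481245953860/453893 ≈ 1.0603e+6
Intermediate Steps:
(1/(-673128 + 1127021) - 1198377) + 2258640 = (1/453893 - 1198377) + 2258640 = -543934931660/453893 + 2258640 = 481245953860/453893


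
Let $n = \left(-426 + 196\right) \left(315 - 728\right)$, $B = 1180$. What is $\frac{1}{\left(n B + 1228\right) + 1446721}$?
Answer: $\frac{1}{113536149} \approx 8.8078 \cdot 10^{-9}$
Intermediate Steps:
$n = 94990$ ($n = \left(-230\right) \left(-413\right) = 94990$)
$\frac{1}{\left(n B + 1228\right) + 1446721} = \frac{1}{\left(94990 \cdot 1180 + 1228\right) + 1446721} = \frac{1}{\left(112088200 + 1228\right) + 1446721} = \frac{1}{112089428 + 1446721} = \frac{1}{113536149}$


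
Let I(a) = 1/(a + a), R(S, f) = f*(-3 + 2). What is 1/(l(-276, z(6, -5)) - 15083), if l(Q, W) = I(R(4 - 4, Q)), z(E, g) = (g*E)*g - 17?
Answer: -552/8325815 ≈ -6.6300e-5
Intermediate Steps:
z(E, g) = -17 + E*g² (z(E, g) = (E*g)*g - 17 = E*g² - 17 = -17 + E*g²)
R(S, f) = -f (R(S, f) = f*(-1) = -f)
I(a) = 1/(2*a)
l(Q, W) = -1/(2*Q) (l(Q, W) = 1/(2*((-Q))) = (-1/Q)/2 = -1/(2*Q))
1/(l(-276, z(6, -5)) - 15083) = 1/(-½/(-276) - 15083) = 1/(-½*(-1/276) - 15083) = 1/(1/552 - 15083) = 1/(-8325815/552) = -552/8325815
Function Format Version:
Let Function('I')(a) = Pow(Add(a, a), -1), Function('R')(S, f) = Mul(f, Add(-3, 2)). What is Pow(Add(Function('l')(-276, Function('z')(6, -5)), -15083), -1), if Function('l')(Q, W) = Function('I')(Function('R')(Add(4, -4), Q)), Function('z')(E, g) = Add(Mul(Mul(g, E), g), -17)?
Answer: Rational(-552, 8325815) ≈ -6.6300e-5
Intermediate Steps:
Function('z')(E, g) = Add(-17, Mul(E, Pow(g, 2))) (Function('z')(E, g) = Add(Mul(Mul(E, g), g), -17) = Add(Mul(E, Pow(g, 2)), -17) = Add(-17, Mul(E, Pow(g, 2))))
Function('R')(S, f) = Mul(-1, f) (Function('R')(S, f) = Mul(f, -1) = Mul(-1, f))
Function('I')(a) = Mul(Rational(1, 2), Pow(a, -1)) (Function('I')(a) = Pow(Mul(2, a), -1) = Mul(Rational(1, 2), Pow(a, -1)))
Function('l')(Q, W) = Mul(Rational(-1, 2), Pow(Q, -1)) (Function('l')(Q, W) = Mul(Rational(1, 2), Pow(Mul(-1, Q), -1)) = Mul(Rational(1, 2), Mul(-1, Pow(Q, -1))) = Mul(Rational(-1, 2), Pow(Q, -1)))
Pow(Add(Function('l')(-276, Function('z')(6, -5)), -15083), -1) = Pow(Add(Mul(Rational(-1, 2), Pow(-276, -1)), -15083), -1) = Pow(Add(Mul(Rational(-1, 2), Rational(-1, 276)), -15083), -1) = Pow(Add(Rational(1, 552), -15083), -1) = Pow(Rational(-8325815, 552), -1) = Rational(-552, 8325815)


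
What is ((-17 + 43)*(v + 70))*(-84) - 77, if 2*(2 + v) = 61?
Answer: -215201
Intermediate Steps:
v = 57/2 (v = -2 + (1/2)*61 = -2 + 61/2 = 57/2 ≈ 28.500)
((-17 + 43)*(v + 70))*(-84) - 77 = ((-17 + 43)*(57/2 + 70))*(-84) - 77 = (26*(197/2))*(-84) - 77 = 2561*(-84) - 77 = -215124 - 77 = -215201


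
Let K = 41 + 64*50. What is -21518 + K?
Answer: -18277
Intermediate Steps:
K = 3241 (K = 41 + 3200 = 3241)
-21518 + K = -21518 + 3241 = -18277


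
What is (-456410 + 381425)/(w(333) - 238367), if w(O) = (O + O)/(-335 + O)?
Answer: 14997/47740 ≈ 0.31414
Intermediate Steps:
w(O) = 2*O/(-335 + O) (w(O) = (2*O)/(-335 + O) = 2*O/(-335 + O))
(-456410 + 381425)/(w(333) - 238367) = (-456410 + 381425)/(2*333/(-335 + 333) - 238367) = -74985/(2*333/(-2) - 238367) = -74985/(2*333*(-½) - 238367) = -74985/(-333 - 238367) = -74985/(-238700) = -74985*(-1/238700) = 14997/47740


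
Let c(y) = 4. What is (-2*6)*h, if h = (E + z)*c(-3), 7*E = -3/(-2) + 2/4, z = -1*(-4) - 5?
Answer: 240/7 ≈ 34.286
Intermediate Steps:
z = -1 (z = 4 - 5 = -1)
E = 2/7 (E = (-3/(-2) + 2/4)/7 = (-3*(-½) + 2*(¼))/7 = (3/2 + ½)/7 = (⅐)*2 = 2/7 ≈ 0.28571)
h = -20/7 (h = (2/7 - 1)*4 = -5/7*4 = -20/7 ≈ -2.8571)
(-2*6)*h = -2*6*(-20/7) = -12*(-20/7) = 240/7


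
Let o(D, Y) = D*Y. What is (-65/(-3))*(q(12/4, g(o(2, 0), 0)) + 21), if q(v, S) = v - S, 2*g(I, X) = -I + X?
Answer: 520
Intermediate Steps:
g(I, X) = X/2 - I/2 (g(I, X) = (-I + X)/2 = (X - I)/2 = X/2 - I/2)
(-65/(-3))*(q(12/4, g(o(2, 0), 0)) + 21) = (-65/(-3))*((12/4 - ((1/2)*0 - 0)) + 21) = (-65*(-1/3))*((12*(1/4) - (0 - 1/2*0)) + 21) = 65*((3 - (0 + 0)) + 21)/3 = 65*((3 - 1*0) + 21)/3 = 65*((3 + 0) + 21)/3 = 65*(3 + 21)/3 = (65/3)*24 = 520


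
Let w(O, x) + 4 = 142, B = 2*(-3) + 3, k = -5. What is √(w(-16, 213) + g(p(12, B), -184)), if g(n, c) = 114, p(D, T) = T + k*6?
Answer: 6*√7 ≈ 15.875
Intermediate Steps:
B = -3 (B = -6 + 3 = -3)
w(O, x) = 138 (w(O, x) = -4 + 142 = 138)
p(D, T) = -30 + T (p(D, T) = T - 5*6 = T - 30 = -30 + T)
√(w(-16, 213) + g(p(12, B), -184)) = √(138 + 114) = √252 = 6*√7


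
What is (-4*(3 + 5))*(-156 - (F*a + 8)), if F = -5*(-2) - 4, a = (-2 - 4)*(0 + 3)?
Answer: 1792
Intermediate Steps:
a = -18 (a = -6*3 = -18)
F = 6 (F = 10 - 4 = 6)
(-4*(3 + 5))*(-156 - (F*a + 8)) = (-4*(3 + 5))*(-156 - (6*(-18) + 8)) = (-4*8)*(-156 - (-108 + 8)) = -32*(-156 - 1*(-100)) = -32*(-156 + 100) = -32*(-56) = 1792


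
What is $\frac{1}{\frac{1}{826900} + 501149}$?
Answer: $\frac{826900}{414400108101} \approx 1.9954 \cdot 10^{-6}$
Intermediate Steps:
$\frac{1}{\frac{1}{826900} + 501149} = \frac{1}{\frac{414400108101}{826900}} = \frac{826900}{414400108101}$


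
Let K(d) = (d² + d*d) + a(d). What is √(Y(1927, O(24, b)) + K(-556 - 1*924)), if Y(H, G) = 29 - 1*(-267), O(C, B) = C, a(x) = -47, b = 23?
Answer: √4381049 ≈ 2093.1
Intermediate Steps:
Y(H, G) = 296 (Y(H, G) = 29 + 267 = 296)
K(d) = -47 + 2*d² (K(d) = (d² + d*d) - 47 = (d² + d²) - 47 = 2*d² - 47 = -47 + 2*d²)
√(Y(1927, O(24, b)) + K(-556 - 1*924)) = √(296 + (-47 + 2*(-556 - 1*924)²)) = √(296 + (-47 + 2*(-556 - 924)²)) = √(296 + (-47 + 2*(-1480)²)) = √(296 + (-47 + 2*2190400)) = √(296 + (-47 + 4380800)) = √(296 + 4380753) = √4381049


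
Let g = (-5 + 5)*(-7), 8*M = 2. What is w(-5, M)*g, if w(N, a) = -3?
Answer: 0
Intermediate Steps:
M = 1/4 (M = (1/8)*2 = 1/4 ≈ 0.25000)
g = 0 (g = 0*(-7) = 0)
w(-5, M)*g = -3*0 = 0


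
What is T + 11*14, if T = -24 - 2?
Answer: 128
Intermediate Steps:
T = -26
T + 11*14 = -26 + 11*14 = -26 + 154 = 128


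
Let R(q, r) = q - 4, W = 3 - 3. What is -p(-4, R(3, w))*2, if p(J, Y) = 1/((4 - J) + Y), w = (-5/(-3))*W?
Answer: -2/7 ≈ -0.28571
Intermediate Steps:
W = 0
w = 0 (w = -5/(-3)*0 = -5*(-⅓)*0 = (5/3)*0 = 0)
R(q, r) = -4 + q
p(J, Y) = 1/(4 + Y - J)
-p(-4, R(3, w))*2 = -1/(4 + (-4 + 3) - 1*(-4))*2 = -1/(4 - 1 + 4)*2 = -1/7*2 = -1*⅐*2 = -⅐*2 = -2/7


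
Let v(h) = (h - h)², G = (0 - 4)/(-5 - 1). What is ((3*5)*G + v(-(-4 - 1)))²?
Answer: 100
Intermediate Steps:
G = ⅔ (G = -4/(-6) = -4*(-⅙) = ⅔ ≈ 0.66667)
v(h) = 0 (v(h) = 0² = 0)
((3*5)*G + v(-(-4 - 1)))² = ((3*5)*(⅔) + 0)² = (15*(⅔) + 0)² = (10 + 0)² = 10² = 100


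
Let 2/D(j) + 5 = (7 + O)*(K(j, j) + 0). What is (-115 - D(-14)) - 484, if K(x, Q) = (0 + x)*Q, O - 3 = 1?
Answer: -1288451/2151 ≈ -599.00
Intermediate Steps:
O = 4 (O = 3 + 1 = 4)
K(x, Q) = Q*x (K(x, Q) = x*Q = Q*x)
D(j) = 2/(-5 + 11*j**2) (D(j) = 2/(-5 + (7 + 4)*(j*j + 0)) = 2/(-5 + 11*(j**2 + 0)) = 2/(-5 + 11*j**2))
(-115 - D(-14)) - 484 = (-115 - 2/(-5 + 11*(-14)**2)) - 484 = (-115 - 2/(-5 + 11*196)) - 484 = (-115 - 2/(-5 + 2156)) - 484 = (-115 - 2/2151) - 484 = -247367/2151 - 484 = -1288451/2151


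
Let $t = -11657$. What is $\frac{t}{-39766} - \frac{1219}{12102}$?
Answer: $\frac{23149565}{120312033} \approx 0.19241$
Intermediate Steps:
$\frac{t}{-39766} - \frac{1219}{12102} = - \frac{11657}{-39766} - \frac{1219}{12102} = \left(-11657\right) \left(- \frac{1}{39766}\right) - \frac{1219}{12102} = \frac{11657}{39766} - \frac{1219}{12102} = \frac{23149565}{120312033}$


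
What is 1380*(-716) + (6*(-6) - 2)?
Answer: -988118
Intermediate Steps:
1380*(-716) + (6*(-6) - 2) = -988080 + (-36 - 2) = -988080 - 38 = -988118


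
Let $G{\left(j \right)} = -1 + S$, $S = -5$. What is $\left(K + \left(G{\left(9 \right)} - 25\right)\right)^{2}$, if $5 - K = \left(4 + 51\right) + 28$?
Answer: $11881$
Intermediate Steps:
$G{\left(j \right)} = -6$ ($G{\left(j \right)} = -1 - 5 = -6$)
$K = -78$ ($K = 5 - \left(\left(4 + 51\right) + 28\right) = 5 - \left(55 + 28\right) = 5 - 83 = -78$)
$\left(K + \left(G{\left(9 \right)} - 25\right)\right)^{2} = \left(-78 - 31\right)^{2} = \left(-109\right)^{2} = 11881$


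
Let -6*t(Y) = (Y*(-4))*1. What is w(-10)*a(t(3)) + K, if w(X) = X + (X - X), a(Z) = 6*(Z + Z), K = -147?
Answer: -387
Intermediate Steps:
t(Y) = 2*Y/3 (t(Y) = -Y*(-4)/6 = -(-4*Y)/6 = -(-2)*Y/3 = 2*Y/3)
a(Z) = 12*Z (a(Z) = 6*(2*Z) = 12*Z)
w(X) = X (w(X) = X + 0 = X)
w(-10)*a(t(3)) + K = -120*(2/3)*3 - 147 = -120*2 - 147 = -10*24 - 147 = -240 - 147 = -387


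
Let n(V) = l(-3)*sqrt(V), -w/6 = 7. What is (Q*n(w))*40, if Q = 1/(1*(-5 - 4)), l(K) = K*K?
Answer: -40*I*sqrt(42) ≈ -259.23*I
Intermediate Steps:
w = -42 (w = -6*7 = -42)
l(K) = K**2
Q = -1/9 (Q = 1/(1*(-9)) = 1/(-9) = -1/9 ≈ -0.11111)
n(V) = 9*sqrt(V) (n(V) = (-3)**2*sqrt(V) = 9*sqrt(V))
(Q*n(w))*40 = -sqrt(-42)*40 = -I*sqrt(42)*40 = -40*I*sqrt(42)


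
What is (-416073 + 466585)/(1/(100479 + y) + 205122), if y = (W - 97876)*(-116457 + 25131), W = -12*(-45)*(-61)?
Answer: 603466990027440/2450593045779391 ≈ 0.24625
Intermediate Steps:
W = -32940 (W = 540*(-61) = -32940)
y = 11946902016 (y = (-32940 - 97876)*(-116457 + 25131) = -130816*(-91326) = 11946902016)
(-416073 + 466585)/(1/(100479 + y) + 205122) = (-416073 + 466585)/(1/(100479 + 11946902016) + 205122) = 50512/(1/11947002495 + 205122) = 50512/(2450593045779391/11947002495) = 50512*(11947002495/2450593045779391) = 603466990027440/2450593045779391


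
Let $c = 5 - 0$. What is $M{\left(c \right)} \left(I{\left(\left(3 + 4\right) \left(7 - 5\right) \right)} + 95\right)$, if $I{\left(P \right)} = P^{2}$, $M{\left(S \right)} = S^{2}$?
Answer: $7275$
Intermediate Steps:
$c = 5$ ($c = 5 + 0 = 5$)
$M{\left(c \right)} \left(I{\left(\left(3 + 4\right) \left(7 - 5\right) \right)} + 95\right) = 5^{2} \left(\left(\left(3 + 4\right) \left(7 - 5\right)\right)^{2} + 95\right) = 25 \left(\left(7 \cdot 2\right)^{2} + 95\right) = 25 \left(14^{2} + 95\right) = 25 \left(196 + 95\right) = 25 \cdot 291 = 7275$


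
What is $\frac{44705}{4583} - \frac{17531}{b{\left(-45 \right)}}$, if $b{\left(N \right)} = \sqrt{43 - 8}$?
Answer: $\frac{44705}{4583} - \frac{17531 \sqrt{35}}{35} \approx -2953.5$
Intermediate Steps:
$b{\left(N \right)} = \sqrt{35}$
$\frac{44705}{4583} - \frac{17531}{b{\left(-45 \right)}} = \frac{44705}{4583} - \frac{17531}{\sqrt{35}} = 44705 \cdot \frac{1}{4583} - 17531 \frac{\sqrt{35}}{35} = \frac{44705}{4583} - \frac{17531 \sqrt{35}}{35}$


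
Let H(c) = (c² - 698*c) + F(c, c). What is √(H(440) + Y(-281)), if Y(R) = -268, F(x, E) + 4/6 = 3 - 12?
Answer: I*√1024179/3 ≈ 337.34*I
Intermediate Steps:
F(x, E) = -29/3 (F(x, E) = -⅔ + (3 - 12) = -⅔ - 9 = -29/3)
H(c) = -29/3 + c² - 698*c (H(c) = (c² - 698*c) - 29/3 = -29/3 + c² - 698*c)
√(H(440) + Y(-281)) = √((-29/3 + 440² - 698*440) - 268) = √((-29/3 + 193600 - 307120) - 268) = √(-340589/3 - 268) = √(-341393/3) = I*√1024179/3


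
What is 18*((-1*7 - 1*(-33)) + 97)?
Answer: 2214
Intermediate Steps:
18*((-1*7 - 1*(-33)) + 97) = 18*((-7 + 33) + 97) = 18*(26 + 97) = 18*123 = 2214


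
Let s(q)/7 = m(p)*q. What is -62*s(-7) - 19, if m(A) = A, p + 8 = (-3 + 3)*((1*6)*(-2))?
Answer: -24323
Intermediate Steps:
p = -8 (p = -8 + (-3 + 3)*((1*6)*(-2)) = -8 + 0*(6*(-2)) = -8 + 0*(-12) = -8 + 0 = -8)
s(q) = -56*q (s(q) = 7*(-8*q) = -56*q)
-62*s(-7) - 19 = -(-3472)*(-7) - 19 = -62*392 - 19 = -24304 - 19 = -24323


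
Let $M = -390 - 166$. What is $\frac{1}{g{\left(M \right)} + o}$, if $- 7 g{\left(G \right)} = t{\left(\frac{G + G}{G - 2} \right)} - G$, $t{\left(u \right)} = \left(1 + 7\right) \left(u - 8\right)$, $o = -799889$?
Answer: $- \frac{1953}{1562324933} \approx -1.2501 \cdot 10^{-6}$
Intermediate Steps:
$M = -556$
$t{\left(u \right)} = -64 + 8 u$ ($t{\left(u \right)} = 8 \left(-8 + u\right) = -64 + 8 u$)
$g{\left(G \right)} = \frac{64}{7} + \frac{G}{7} - \frac{16 G}{7 \left(-2 + G\right)}$ ($g{\left(G \right)} = - \frac{\left(-64 + 8 \frac{G + G}{G - 2}\right) - G}{7} = - \frac{\left(-64 + 8 \frac{2 G}{-2 + G}\right) - G}{7} = - \frac{\left(-64 + \frac{16 G}{-2 + G}\right) - G}{7} = - \frac{-64 - G + \frac{16 G}{-2 + G}}{7} = \frac{64}{7} + \frac{G}{7} - \frac{16 G}{7 \left(-2 + G\right)}$)
$\frac{1}{g{\left(M \right)} + o} = \frac{1}{\frac{-128 + \left(-556\right)^{2} + 46 \left(-556\right)}{7 \left(-2 - 556\right)} - 799889} = \frac{1}{\frac{-128 + 309136 - 25576}{7 \left(-558\right)} - 799889} = \frac{1}{\frac{1}{7} \left(- \frac{1}{558}\right) 283432 - 799889} = \frac{1}{- \frac{141716}{1953} - 799889} = \frac{1}{- \frac{1562324933}{1953}} = - \frac{1953}{1562324933}$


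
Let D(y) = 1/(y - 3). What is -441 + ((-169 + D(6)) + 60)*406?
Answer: -133679/3 ≈ -44560.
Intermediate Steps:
D(y) = 1/(-3 + y)
-441 + ((-169 + D(6)) + 60)*406 = -441 + ((-169 + 1/(-3 + 6)) + 60)*406 = -441 + ((-169 + 1/3) + 60)*406 = -441 + ((-169 + ⅓) + 60)*406 = -441 + (-506/3 + 60)*406 = -441 - 326/3*406 = -441 - 132356/3 = -133679/3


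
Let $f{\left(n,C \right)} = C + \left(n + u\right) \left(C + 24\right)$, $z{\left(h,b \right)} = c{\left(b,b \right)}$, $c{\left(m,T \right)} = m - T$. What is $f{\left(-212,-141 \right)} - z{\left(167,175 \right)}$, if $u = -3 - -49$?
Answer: $19281$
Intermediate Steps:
$u = 46$ ($u = -3 + 49 = 46$)
$z{\left(h,b \right)} = 0$ ($z{\left(h,b \right)} = b - b = 0$)
$f{\left(n,C \right)} = C + \left(24 + C\right) \left(46 + n\right)$ ($f{\left(n,C \right)} = C + \left(n + 46\right) \left(C + 24\right) = C + \left(46 + n\right) \left(24 + C\right) = C + \left(24 + C\right) \left(46 + n\right)$)
$f{\left(-212,-141 \right)} - z{\left(167,175 \right)} = \left(1104 + 24 \left(-212\right) + 47 \left(-141\right) - -29892\right) - 0 = \left(1104 - 5088 - 6627 + 29892\right) + 0 = 19281 + 0 = 19281$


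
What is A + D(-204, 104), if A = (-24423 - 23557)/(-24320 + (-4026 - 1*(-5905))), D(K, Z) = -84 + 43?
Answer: -872101/22441 ≈ -38.862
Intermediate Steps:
D(K, Z) = -41
A = 47980/22441 (A = -47980/(-24320 + (-4026 + 5905)) = -47980/(-24320 + 1879) = -47980/(-22441) = -47980*(-1/22441) = 47980/22441 ≈ 2.1381)
A + D(-204, 104) = 47980/22441 - 41 = -872101/22441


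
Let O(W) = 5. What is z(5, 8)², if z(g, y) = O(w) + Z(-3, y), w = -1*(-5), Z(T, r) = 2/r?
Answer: 441/16 ≈ 27.563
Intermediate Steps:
w = 5
z(g, y) = 5 + 2/y
z(5, 8)² = (5 + 2/8)² = (5 + 2*(⅛))² = (5 + ¼)² = (21/4)² = 441/16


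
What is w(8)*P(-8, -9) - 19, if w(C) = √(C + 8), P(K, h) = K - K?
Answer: -19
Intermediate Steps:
P(K, h) = 0
w(C) = √(8 + C)
w(8)*P(-8, -9) - 19 = √(8 + 8)*0 - 19 = √16*0 - 19 = 4*0 - 19 = 0 - 19 = -19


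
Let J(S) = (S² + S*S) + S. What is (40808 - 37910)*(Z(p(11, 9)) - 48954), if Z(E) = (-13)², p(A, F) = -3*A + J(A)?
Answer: -141378930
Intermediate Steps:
J(S) = S + 2*S² (J(S) = (S² + S²) + S = 2*S² + S = S + 2*S²)
p(A, F) = -3*A + A*(1 + 2*A)
Z(E) = 169
(40808 - 37910)*(Z(p(11, 9)) - 48954) = (40808 - 37910)*(169 - 48954) = 2898*(-48785) = -141378930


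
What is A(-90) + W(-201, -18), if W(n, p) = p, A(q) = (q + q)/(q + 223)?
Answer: -2574/133 ≈ -19.353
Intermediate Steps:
A(q) = 2*q/(223 + q) (A(q) = (2*q)/(223 + q) = 2*q/(223 + q))
A(-90) + W(-201, -18) = 2*(-90)/(223 - 90) - 18 = 2*(-90)/133 - 18 = 2*(-90)*(1/133) - 18 = -180/133 - 18 = -2574/133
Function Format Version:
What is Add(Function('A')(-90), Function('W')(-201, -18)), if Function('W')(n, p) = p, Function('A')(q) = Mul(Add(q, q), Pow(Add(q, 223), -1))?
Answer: Rational(-2574, 133) ≈ -19.353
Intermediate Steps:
Function('A')(q) = Mul(2, q, Pow(Add(223, q), -1)) (Function('A')(q) = Mul(Mul(2, q), Pow(Add(223, q), -1)) = Mul(2, q, Pow(Add(223, q), -1)))
Add(Function('A')(-90), Function('W')(-201, -18)) = Add(Mul(2, -90, Pow(Add(223, -90), -1)), -18) = Add(Mul(2, -90, Pow(133, -1)), -18) = Add(Mul(2, -90, Rational(1, 133)), -18) = Add(Rational(-180, 133), -18) = Rational(-2574, 133)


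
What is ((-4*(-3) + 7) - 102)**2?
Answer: 6889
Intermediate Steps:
((-4*(-3) + 7) - 102)**2 = ((12 + 7) - 102)**2 = (19 - 102)**2 = (-83)**2 = 6889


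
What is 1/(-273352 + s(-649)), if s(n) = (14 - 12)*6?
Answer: -1/273340 ≈ -3.6584e-6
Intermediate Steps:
s(n) = 12 (s(n) = 2*6 = 12)
1/(-273352 + s(-649)) = 1/(-273352 + 12) = 1/(-273340) = -1/273340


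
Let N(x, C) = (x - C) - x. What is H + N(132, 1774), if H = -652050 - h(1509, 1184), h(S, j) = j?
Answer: -655008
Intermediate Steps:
N(x, C) = -C
H = -653234 (H = -652050 - 1*1184 = -652050 - 1184 = -653234)
H + N(132, 1774) = -653234 - 1*1774 = -653234 - 1774 = -655008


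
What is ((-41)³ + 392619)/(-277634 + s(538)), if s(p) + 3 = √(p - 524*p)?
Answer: -89870541626/77082585143 - 323698*I*√281374/77082585143 ≈ -1.1659 - 0.0022275*I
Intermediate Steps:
s(p) = -3 + √523*√(-p) (s(p) = -3 + √(p - 524*p) = -3 + √(-523*p) = -3 + √523*√(-p))
((-41)³ + 392619)/(-277634 + s(538)) = ((-41)³ + 392619)/(-277634 + (-3 + √523*√(-1*538))) = (-68921 + 392619)/(-277634 + (-3 + √523*√(-538))) = 323698/(-277634 + (-3 + √523*(I*√538))) = 323698/(-277634 + (-3 + I*√281374)) = 323698/(-277637 + I*√281374)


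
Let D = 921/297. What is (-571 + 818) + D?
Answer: 24760/99 ≈ 250.10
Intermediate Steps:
D = 307/99 (D = 921*(1/297) = 307/99 ≈ 3.1010)
(-571 + 818) + D = (-571 + 818) + 307/99 = 247 + 307/99 = 24760/99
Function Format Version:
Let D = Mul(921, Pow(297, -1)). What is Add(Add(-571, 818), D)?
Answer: Rational(24760, 99) ≈ 250.10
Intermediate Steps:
D = Rational(307, 99) (D = Mul(921, Rational(1, 297)) = Rational(307, 99) ≈ 3.1010)
Add(Add(-571, 818), D) = Add(Add(-571, 818), Rational(307, 99)) = Add(247, Rational(307, 99)) = Rational(24760, 99)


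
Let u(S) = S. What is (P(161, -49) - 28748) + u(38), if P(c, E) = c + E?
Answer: -28598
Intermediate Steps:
P(c, E) = E + c
(P(161, -49) - 28748) + u(38) = ((-49 + 161) - 28748) + 38 = (112 - 28748) + 38 = -28636 + 38 = -28598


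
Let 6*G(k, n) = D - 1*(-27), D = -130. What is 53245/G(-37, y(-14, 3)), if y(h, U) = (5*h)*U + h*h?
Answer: -319470/103 ≈ -3101.6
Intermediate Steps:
y(h, U) = h² + 5*U*h (y(h, U) = 5*U*h + h² = h² + 5*U*h)
G(k, n) = -103/6 (G(k, n) = (-130 - 1*(-27))/6 = (-130 + 27)/6 = (⅙)*(-103) = -103/6)
53245/G(-37, y(-14, 3)) = 53245/(-103/6) = 53245*(-6/103) = -319470/103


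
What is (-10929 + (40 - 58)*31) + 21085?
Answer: 9598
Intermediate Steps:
(-10929 + (40 - 58)*31) + 21085 = (-10929 - 18*31) + 21085 = (-10929 - 558) + 21085 = -11487 + 21085 = 9598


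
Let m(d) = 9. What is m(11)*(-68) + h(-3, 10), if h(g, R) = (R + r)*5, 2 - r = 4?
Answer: -572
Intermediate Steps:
r = -2 (r = 2 - 1*4 = 2 - 4 = -2)
h(g, R) = -10 + 5*R (h(g, R) = (R - 2)*5 = (-2 + R)*5 = -10 + 5*R)
m(11)*(-68) + h(-3, 10) = 9*(-68) + (-10 + 5*10) = -612 + (-10 + 50) = -612 + 40 = -572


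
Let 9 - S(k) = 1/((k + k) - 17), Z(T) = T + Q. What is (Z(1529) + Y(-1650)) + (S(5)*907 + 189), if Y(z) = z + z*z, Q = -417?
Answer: 19113105/7 ≈ 2.7304e+6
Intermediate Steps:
Z(T) = -417 + T (Z(T) = T - 417 = -417 + T)
S(k) = 9 - 1/(-17 + 2*k) (S(k) = 9 - 1/((k + k) - 17) = 9 - 1/(2*k - 17) = 9 - 1/(-17 + 2*k))
Y(z) = z + z²
(Z(1529) + Y(-1650)) + (S(5)*907 + 189) = ((-417 + 1529) - 1650*(1 - 1650)) + ((2*(-77 + 9*5)/(-17 + 2*5))*907 + 189) = (1112 - 1650*(-1649)) + ((2*(-77 + 45)/(-17 + 10))*907 + 189) = (1112 + 2720850) + ((2*(-32)/(-7))*907 + 189) = 2721962 + ((2*(-⅐)*(-32))*907 + 189) = 2721962 + ((64/7)*907 + 189) = 2721962 + (58048/7 + 189) = 2721962 + 59371/7 = 19113105/7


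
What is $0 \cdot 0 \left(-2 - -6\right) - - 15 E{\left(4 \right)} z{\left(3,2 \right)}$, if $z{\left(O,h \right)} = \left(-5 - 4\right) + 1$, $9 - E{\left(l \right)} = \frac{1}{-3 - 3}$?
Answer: $-1100$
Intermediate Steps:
$E{\left(l \right)} = \frac{55}{6}$ ($E{\left(l \right)} = 9 - \frac{1}{-3 - 3} = 9 - \frac{1}{-6} = 9 - - \frac{1}{6} = 9 + \frac{1}{6} = \frac{55}{6}$)
$z{\left(O,h \right)} = -8$ ($z{\left(O,h \right)} = -9 + 1 = -8$)
$0 \cdot 0 \left(-2 - -6\right) - - 15 E{\left(4 \right)} z{\left(3,2 \right)} = 0 \cdot 0 \left(-2 - -6\right) - \left(-15\right) \frac{55}{6} \left(-8\right) = 0 \left(-2 + 6\right) - \left(- \frac{275}{2}\right) \left(-8\right) = 0 \cdot 4 - 1100 = 0 - 1100 = -1100$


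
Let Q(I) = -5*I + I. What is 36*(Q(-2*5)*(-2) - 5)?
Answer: -3060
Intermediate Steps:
Q(I) = -4*I
36*(Q(-2*5)*(-2) - 5) = 36*(-(-8)*5*(-2) - 5) = 36*(-4*(-10)*(-2) - 5) = 36*(40*(-2) - 5) = 36*(-80 - 5) = 36*(-85) = -3060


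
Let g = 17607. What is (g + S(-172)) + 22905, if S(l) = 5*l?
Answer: 39652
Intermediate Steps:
(g + S(-172)) + 22905 = (17607 + 5*(-172)) + 22905 = (17607 - 860) + 22905 = 16747 + 22905 = 39652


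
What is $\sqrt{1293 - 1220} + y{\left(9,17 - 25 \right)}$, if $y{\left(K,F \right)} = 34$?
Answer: $34 + \sqrt{73} \approx 42.544$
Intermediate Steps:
$\sqrt{1293 - 1220} + y{\left(9,17 - 25 \right)} = \sqrt{1293 - 1220} + 34 = \sqrt{73} + 34 = 34 + \sqrt{73}$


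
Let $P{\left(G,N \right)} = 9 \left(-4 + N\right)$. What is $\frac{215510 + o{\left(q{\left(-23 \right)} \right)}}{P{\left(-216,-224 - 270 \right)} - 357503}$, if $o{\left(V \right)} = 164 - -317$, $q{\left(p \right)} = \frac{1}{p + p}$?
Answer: $- \frac{215991}{361985} \approx -0.59669$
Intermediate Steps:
$P{\left(G,N \right)} = -36 + 9 N$
$q{\left(p \right)} = \frac{1}{2 p}$
$o{\left(V \right)} = 481$ ($o{\left(V \right)} = 164 + 317 = 481$)
$\frac{215510 + o{\left(q{\left(-23 \right)} \right)}}{P{\left(-216,-224 - 270 \right)} - 357503} = \frac{215510 + 481}{\left(-36 + 9 \left(-224 - 270\right)\right) - 357503} = \frac{215991}{\left(-36 + 9 \left(-494\right)\right) - 357503} = \frac{215991}{\left(-36 - 4446\right) - 357503} = \frac{215991}{-4482 - 357503} = \frac{215991}{-361985} = 215991 \left(- \frac{1}{361985}\right) = - \frac{215991}{361985}$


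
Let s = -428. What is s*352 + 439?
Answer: -150217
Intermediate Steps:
s*352 + 439 = -428*352 + 439 = -150656 + 439 = -150217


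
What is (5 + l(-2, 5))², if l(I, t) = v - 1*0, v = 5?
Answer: 100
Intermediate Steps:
l(I, t) = 5 (l(I, t) = 5 - 1*0 = 5 + 0 = 5)
(5 + l(-2, 5))² = (5 + 5)² = 10² = 100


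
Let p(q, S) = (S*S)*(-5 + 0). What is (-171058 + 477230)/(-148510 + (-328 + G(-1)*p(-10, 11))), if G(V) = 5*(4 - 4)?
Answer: -153086/74419 ≈ -2.0571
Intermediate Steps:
G(V) = 0 (G(V) = 5*0 = 0)
p(q, S) = -5*S**2 (p(q, S) = S**2*(-5) = -5*S**2)
(-171058 + 477230)/(-148510 + (-328 + G(-1)*p(-10, 11))) = (-171058 + 477230)/(-148510 + (-328 + 0*(-5*11**2))) = 306172/(-148510 + (-328 + 0*(-5*121))) = 306172/(-148510 + (-328 + 0*(-605))) = 306172/(-148510 + (-328 + 0)) = 306172/(-148510 - 328) = 306172/(-148838) = 306172*(-1/148838) = -153086/74419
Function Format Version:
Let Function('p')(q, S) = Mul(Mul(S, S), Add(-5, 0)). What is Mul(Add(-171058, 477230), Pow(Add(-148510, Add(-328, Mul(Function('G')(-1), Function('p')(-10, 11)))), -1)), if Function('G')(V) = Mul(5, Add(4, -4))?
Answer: Rational(-153086, 74419) ≈ -2.0571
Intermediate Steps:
Function('G')(V) = 0 (Function('G')(V) = Mul(5, 0) = 0)
Function('p')(q, S) = Mul(-5, Pow(S, 2)) (Function('p')(q, S) = Mul(Pow(S, 2), -5) = Mul(-5, Pow(S, 2)))
Mul(Add(-171058, 477230), Pow(Add(-148510, Add(-328, Mul(Function('G')(-1), Function('p')(-10, 11)))), -1)) = Mul(Add(-171058, 477230), Pow(Add(-148510, Add(-328, Mul(0, Mul(-5, Pow(11, 2))))), -1)) = Mul(306172, Pow(Add(-148510, Add(-328, Mul(0, Mul(-5, 121)))), -1)) = Mul(306172, Pow(Add(-148510, Add(-328, Mul(0, -605))), -1)) = Mul(306172, Pow(Add(-148510, Add(-328, 0)), -1)) = Mul(306172, Pow(Add(-148510, -328), -1)) = Mul(306172, Pow(-148838, -1)) = Mul(306172, Rational(-1, 148838)) = Rational(-153086, 74419)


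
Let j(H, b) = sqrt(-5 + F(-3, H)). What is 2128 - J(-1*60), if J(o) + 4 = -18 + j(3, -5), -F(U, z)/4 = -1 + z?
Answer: 2150 - I*sqrt(13) ≈ 2150.0 - 3.6056*I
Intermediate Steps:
F(U, z) = 4 - 4*z (F(U, z) = -4*(-1 + z) = 4 - 4*z)
j(H, b) = sqrt(-1 - 4*H) (j(H, b) = sqrt(-5 + (4 - 4*H)) = sqrt(-1 - 4*H))
J(o) = -22 + I*sqrt(13) (J(o) = -4 + (-18 + sqrt(-1 - 4*3)) = -4 + (-18 + sqrt(-1 - 12)) = -4 + (-18 + sqrt(-13)) = -4 + (-18 + I*sqrt(13)) = -22 + I*sqrt(13))
2128 - J(-1*60) = 2128 - (-22 + I*sqrt(13)) = 2128 + (22 - I*sqrt(13)) = 2150 - I*sqrt(13)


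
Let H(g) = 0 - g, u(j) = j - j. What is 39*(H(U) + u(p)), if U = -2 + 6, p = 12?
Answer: -156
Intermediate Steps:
U = 4
u(j) = 0
H(g) = -g
39*(H(U) + u(p)) = 39*(-1*4 + 0) = 39*(-4 + 0) = 39*(-4) = -156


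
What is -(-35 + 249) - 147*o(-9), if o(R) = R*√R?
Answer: -214 + 3969*I ≈ -214.0 + 3969.0*I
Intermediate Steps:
o(R) = R^(3/2)
-(-35 + 249) - 147*o(-9) = -(-35 + 249) - (-3969)*I = -1*214 - (-3969)*I = -214 + 3969*I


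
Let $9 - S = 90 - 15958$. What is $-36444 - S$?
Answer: $-52321$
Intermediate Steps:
$S = 15877$ ($S = 9 - \left(90 - 15958\right) = 9 - -15868 = 9 + 15868 = 15877$)
$-36444 - S = -36444 - 15877 = -52321$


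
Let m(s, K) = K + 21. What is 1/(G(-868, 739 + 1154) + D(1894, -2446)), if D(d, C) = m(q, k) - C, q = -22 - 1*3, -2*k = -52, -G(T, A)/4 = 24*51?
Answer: -1/2403 ≈ -0.00041615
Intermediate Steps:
G(T, A) = -4896 (G(T, A) = -96*51 = -4*1224 = -4896)
k = 26 (k = -½*(-52) = 26)
q = -25 (q = -22 - 3 = -25)
m(s, K) = 21 + K
D(d, C) = 47 - C (D(d, C) = (21 + 26) - C = 47 - C)
1/(G(-868, 739 + 1154) + D(1894, -2446)) = 1/(-4896 + (47 - 1*(-2446))) = 1/(-4896 + (47 + 2446)) = 1/(-4896 + 2493) = 1/(-2403) = -1/2403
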